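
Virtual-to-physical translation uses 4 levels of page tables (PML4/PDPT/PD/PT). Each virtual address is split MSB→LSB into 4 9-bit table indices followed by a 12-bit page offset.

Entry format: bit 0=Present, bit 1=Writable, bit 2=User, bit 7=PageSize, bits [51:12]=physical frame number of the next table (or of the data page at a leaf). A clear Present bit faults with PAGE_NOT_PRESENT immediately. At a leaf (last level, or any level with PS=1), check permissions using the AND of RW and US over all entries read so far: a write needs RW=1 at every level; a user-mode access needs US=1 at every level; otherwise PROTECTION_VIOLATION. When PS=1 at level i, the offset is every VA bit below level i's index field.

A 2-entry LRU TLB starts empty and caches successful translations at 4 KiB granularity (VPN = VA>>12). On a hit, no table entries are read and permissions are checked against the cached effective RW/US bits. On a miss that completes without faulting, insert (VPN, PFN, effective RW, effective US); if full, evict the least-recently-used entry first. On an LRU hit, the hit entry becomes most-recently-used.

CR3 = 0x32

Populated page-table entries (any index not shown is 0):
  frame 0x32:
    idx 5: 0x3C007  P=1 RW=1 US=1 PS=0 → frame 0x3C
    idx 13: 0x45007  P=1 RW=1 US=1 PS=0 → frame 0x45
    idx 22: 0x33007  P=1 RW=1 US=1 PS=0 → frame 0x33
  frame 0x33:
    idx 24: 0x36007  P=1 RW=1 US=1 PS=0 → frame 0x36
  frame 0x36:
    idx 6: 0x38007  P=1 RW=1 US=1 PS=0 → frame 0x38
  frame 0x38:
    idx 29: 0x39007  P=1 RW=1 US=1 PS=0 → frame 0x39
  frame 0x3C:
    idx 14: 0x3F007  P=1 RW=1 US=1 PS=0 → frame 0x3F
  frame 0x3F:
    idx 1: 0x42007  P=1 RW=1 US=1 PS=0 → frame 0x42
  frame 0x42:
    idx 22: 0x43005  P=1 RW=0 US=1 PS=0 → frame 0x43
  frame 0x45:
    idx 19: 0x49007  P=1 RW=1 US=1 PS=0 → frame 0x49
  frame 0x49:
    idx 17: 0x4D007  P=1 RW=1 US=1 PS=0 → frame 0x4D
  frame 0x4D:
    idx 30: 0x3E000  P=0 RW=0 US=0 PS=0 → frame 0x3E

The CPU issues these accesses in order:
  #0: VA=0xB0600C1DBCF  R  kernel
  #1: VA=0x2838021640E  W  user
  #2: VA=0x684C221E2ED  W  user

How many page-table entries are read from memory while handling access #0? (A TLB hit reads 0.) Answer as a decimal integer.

Trace:
#0 VA=0xB0600C1DBCF (r,kernel):
  lvl0: tbl 0x32, slot 22 ⇒ 0x33007 (P1/RW1/US1/PS0)
  lvl1: tbl 0x33, slot 24 ⇒ 0x36007 (P1/RW1/US1/PS0)
  lvl2: tbl 0x36, slot 6 ⇒ 0x38007 (P1/RW1/US1/PS0)
  lvl3: tbl 0x38, slot 29 ⇒ 0x39007 (P1/RW1/US1/PS0)
  → PA=0x39BCF  (4 entries read)
#1 VA=0x2838021640E (w,user):
  lvl0: tbl 0x32, slot 5 ⇒ 0x3C007 (P1/RW1/US1/PS0)
  lvl1: tbl 0x3C, slot 14 ⇒ 0x3F007 (P1/RW1/US1/PS0)
  lvl2: tbl 0x3F, slot 1 ⇒ 0x42007 (P1/RW1/US1/PS0)
  lvl3: tbl 0x42, slot 22 ⇒ 0x43005 (P1/RW0/US1/PS0)
  ⇒ fault: PROTECTION_VIOLATION  — 4 lookups
#2 VA=0x684C221E2ED (w,user):
  lvl0: tbl 0x32, slot 13 ⇒ 0x45007 (P1/RW1/US1/PS0)
  lvl1: tbl 0x45, slot 19 ⇒ 0x49007 (P1/RW1/US1/PS0)
  lvl2: tbl 0x49, slot 17 ⇒ 0x4D007 (P1/RW1/US1/PS0)
  lvl3: tbl 0x4D, slot 30 ⇒ 0x3E000 (P0/RW0/US0/PS0)
  ⇒ fault: PAGE_NOT_PRESENT  — 4 lookups

Entries read for #0: 4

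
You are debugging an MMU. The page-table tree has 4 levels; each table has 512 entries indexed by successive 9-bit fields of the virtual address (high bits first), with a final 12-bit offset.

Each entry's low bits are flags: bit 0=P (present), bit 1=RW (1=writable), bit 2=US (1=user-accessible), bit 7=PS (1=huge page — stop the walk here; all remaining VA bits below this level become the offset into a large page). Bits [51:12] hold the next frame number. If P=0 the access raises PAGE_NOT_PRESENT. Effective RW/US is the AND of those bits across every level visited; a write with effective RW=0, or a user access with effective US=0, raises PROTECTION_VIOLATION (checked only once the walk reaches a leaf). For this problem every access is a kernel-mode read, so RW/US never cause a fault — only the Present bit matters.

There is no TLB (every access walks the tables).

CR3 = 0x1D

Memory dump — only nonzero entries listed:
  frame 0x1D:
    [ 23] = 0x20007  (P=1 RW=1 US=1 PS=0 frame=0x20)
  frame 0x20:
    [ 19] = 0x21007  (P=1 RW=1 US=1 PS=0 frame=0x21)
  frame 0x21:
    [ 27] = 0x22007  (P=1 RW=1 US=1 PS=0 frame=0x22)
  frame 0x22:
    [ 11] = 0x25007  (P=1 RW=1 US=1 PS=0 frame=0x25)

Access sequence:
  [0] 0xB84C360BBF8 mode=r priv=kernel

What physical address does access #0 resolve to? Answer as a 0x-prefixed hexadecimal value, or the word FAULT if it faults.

Trace:
#0 VA=0xB84C360BBF8 (r,kernel):
  lvl0: tbl 0x1D, slot 23 ⇒ 0x20007 (P1/RW1/US1/PS0)
  lvl1: tbl 0x20, slot 19 ⇒ 0x21007 (P1/RW1/US1/PS0)
  lvl2: tbl 0x21, slot 27 ⇒ 0x22007 (P1/RW1/US1/PS0)
  lvl3: tbl 0x22, slot 11 ⇒ 0x25007 (P1/RW1/US1/PS0)
  ✓ 0x25BF8  — 4 lookups

Access #0 PA: 0x25BF8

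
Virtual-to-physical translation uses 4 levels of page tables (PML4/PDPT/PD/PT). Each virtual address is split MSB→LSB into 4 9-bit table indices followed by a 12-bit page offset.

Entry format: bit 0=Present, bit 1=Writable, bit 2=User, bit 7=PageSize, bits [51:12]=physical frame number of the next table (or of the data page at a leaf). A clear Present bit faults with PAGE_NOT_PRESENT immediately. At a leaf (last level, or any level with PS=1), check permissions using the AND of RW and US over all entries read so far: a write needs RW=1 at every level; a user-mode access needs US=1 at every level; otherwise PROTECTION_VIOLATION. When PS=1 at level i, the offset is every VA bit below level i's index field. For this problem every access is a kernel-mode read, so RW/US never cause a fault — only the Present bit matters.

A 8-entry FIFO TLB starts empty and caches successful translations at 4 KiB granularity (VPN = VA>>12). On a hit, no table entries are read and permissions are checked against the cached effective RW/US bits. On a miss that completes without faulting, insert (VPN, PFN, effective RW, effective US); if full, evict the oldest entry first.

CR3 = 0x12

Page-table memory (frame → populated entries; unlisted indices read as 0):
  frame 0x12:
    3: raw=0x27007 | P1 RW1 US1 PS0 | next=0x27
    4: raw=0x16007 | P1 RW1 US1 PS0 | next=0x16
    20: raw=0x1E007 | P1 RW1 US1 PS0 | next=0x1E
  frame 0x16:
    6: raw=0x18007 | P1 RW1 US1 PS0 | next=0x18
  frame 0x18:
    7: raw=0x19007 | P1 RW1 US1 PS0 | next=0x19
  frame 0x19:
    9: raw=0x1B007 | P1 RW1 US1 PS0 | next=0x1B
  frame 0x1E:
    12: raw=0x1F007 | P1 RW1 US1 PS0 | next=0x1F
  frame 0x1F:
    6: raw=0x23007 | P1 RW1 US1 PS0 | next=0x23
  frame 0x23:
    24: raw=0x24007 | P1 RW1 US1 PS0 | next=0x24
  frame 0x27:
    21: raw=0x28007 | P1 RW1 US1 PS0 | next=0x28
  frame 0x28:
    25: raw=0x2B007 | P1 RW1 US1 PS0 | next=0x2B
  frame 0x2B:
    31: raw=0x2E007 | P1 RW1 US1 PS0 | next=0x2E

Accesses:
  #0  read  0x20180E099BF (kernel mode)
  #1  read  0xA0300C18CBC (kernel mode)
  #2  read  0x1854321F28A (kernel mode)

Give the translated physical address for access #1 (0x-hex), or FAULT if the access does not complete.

Per-access translation:
#0 VA=0x20180E099BF (r,kernel):
  lvl0: tbl 0x12, slot 4 ⇒ 0x16007 (P1/RW1/US1/PS0)
  lvl1: tbl 0x16, slot 6 ⇒ 0x18007 (P1/RW1/US1/PS0)
  lvl2: tbl 0x18, slot 7 ⇒ 0x19007 (P1/RW1/US1/PS0)
  lvl3: tbl 0x19, slot 9 ⇒ 0x1B007 (P1/RW1/US1/PS0)
  ✓ 0x1B9BF  — 4 lookups
#1 VA=0xA0300C18CBC (r,kernel):
  lvl0: tbl 0x12, slot 20 ⇒ 0x1E007 (P1/RW1/US1/PS0)
  lvl1: tbl 0x1E, slot 12 ⇒ 0x1F007 (P1/RW1/US1/PS0)
  lvl2: tbl 0x1F, slot 6 ⇒ 0x23007 (P1/RW1/US1/PS0)
  lvl3: tbl 0x23, slot 24 ⇒ 0x24007 (P1/RW1/US1/PS0)
  ✓ 0x24CBC  — 4 lookups
#2 VA=0x1854321F28A (r,kernel):
  lvl0: tbl 0x12, slot 3 ⇒ 0x27007 (P1/RW1/US1/PS0)
  lvl1: tbl 0x27, slot 21 ⇒ 0x28007 (P1/RW1/US1/PS0)
  lvl2: tbl 0x28, slot 25 ⇒ 0x2B007 (P1/RW1/US1/PS0)
  lvl3: tbl 0x2B, slot 31 ⇒ 0x2E007 (P1/RW1/US1/PS0)
  ✓ 0x2E28A  — 4 lookups

Access #1 PA: 0x24CBC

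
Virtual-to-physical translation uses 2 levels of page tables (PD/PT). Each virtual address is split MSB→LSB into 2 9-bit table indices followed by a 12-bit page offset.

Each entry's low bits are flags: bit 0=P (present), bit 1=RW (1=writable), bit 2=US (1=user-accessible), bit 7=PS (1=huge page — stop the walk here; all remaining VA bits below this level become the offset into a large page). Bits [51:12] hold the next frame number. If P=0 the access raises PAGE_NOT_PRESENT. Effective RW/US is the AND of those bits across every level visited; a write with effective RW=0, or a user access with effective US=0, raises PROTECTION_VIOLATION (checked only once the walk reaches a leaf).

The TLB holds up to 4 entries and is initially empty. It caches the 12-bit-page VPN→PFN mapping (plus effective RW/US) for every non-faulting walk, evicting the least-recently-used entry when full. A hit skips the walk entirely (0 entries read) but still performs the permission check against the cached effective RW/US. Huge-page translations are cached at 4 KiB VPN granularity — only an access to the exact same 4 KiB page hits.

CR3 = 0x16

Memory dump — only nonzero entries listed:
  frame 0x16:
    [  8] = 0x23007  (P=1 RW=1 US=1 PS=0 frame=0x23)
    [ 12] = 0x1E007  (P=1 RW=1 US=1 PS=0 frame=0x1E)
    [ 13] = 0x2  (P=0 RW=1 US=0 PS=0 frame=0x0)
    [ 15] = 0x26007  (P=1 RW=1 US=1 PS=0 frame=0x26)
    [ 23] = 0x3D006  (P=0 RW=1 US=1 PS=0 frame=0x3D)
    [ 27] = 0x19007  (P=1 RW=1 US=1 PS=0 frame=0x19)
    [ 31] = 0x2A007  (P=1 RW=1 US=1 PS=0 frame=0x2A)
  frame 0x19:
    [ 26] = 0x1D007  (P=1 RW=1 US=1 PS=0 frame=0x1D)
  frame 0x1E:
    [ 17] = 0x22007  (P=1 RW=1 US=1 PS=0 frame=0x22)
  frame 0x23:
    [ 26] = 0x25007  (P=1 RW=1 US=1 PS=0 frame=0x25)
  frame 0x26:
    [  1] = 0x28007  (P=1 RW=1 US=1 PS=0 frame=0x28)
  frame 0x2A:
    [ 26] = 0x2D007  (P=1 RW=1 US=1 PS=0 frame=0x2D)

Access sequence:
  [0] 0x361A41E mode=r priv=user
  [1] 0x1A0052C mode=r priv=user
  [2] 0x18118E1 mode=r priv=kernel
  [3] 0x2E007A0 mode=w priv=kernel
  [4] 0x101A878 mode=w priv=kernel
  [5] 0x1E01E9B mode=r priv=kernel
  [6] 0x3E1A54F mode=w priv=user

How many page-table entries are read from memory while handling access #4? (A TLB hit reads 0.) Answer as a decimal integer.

Per-access translation:
#0 VA=0x361A41E (r,user):
  L0: frame=0x16 idx=27 entry=0x19007 [P=1 RW=1 US=1 PS=0]
  L1: frame=0x19 idx=26 entry=0x1D007 [P=1 RW=1 US=1 PS=0]
  ⇒ phys 0x1D41E  [2 reads]
#1 VA=0x1A0052C (r,user):
  L0: frame=0x16 idx=13 entry=0x2 [P=0 RW=1 US=0 PS=0]
  ✗ PAGE_NOT_PRESENT  [1 reads]
#2 VA=0x18118E1 (r,kernel):
  L0: frame=0x16 idx=12 entry=0x1E007 [P=1 RW=1 US=1 PS=0]
  L1: frame=0x1E idx=17 entry=0x22007 [P=1 RW=1 US=1 PS=0]
  ⇒ phys 0x228E1  [2 reads]
#3 VA=0x2E007A0 (w,kernel):
  L0: frame=0x16 idx=23 entry=0x3D006 [P=0 RW=1 US=1 PS=0]
  ✗ PAGE_NOT_PRESENT  [1 reads]
#4 VA=0x101A878 (w,kernel):
  L0: frame=0x16 idx=8 entry=0x23007 [P=1 RW=1 US=1 PS=0]
  L1: frame=0x23 idx=26 entry=0x25007 [P=1 RW=1 US=1 PS=0]
  ⇒ phys 0x25878  [2 reads]
#5 VA=0x1E01E9B (r,kernel):
  L0: frame=0x16 idx=15 entry=0x26007 [P=1 RW=1 US=1 PS=0]
  L1: frame=0x26 idx=1 entry=0x28007 [P=1 RW=1 US=1 PS=0]
  ⇒ phys 0x28E9B  [2 reads]
#6 VA=0x3E1A54F (w,user):
  L0: frame=0x16 idx=31 entry=0x2A007 [P=1 RW=1 US=1 PS=0]
  L1: frame=0x2A idx=26 entry=0x2D007 [P=1 RW=1 US=1 PS=0]
  ⇒ phys 0x2D54F  [2 reads]

Entries read for #4: 2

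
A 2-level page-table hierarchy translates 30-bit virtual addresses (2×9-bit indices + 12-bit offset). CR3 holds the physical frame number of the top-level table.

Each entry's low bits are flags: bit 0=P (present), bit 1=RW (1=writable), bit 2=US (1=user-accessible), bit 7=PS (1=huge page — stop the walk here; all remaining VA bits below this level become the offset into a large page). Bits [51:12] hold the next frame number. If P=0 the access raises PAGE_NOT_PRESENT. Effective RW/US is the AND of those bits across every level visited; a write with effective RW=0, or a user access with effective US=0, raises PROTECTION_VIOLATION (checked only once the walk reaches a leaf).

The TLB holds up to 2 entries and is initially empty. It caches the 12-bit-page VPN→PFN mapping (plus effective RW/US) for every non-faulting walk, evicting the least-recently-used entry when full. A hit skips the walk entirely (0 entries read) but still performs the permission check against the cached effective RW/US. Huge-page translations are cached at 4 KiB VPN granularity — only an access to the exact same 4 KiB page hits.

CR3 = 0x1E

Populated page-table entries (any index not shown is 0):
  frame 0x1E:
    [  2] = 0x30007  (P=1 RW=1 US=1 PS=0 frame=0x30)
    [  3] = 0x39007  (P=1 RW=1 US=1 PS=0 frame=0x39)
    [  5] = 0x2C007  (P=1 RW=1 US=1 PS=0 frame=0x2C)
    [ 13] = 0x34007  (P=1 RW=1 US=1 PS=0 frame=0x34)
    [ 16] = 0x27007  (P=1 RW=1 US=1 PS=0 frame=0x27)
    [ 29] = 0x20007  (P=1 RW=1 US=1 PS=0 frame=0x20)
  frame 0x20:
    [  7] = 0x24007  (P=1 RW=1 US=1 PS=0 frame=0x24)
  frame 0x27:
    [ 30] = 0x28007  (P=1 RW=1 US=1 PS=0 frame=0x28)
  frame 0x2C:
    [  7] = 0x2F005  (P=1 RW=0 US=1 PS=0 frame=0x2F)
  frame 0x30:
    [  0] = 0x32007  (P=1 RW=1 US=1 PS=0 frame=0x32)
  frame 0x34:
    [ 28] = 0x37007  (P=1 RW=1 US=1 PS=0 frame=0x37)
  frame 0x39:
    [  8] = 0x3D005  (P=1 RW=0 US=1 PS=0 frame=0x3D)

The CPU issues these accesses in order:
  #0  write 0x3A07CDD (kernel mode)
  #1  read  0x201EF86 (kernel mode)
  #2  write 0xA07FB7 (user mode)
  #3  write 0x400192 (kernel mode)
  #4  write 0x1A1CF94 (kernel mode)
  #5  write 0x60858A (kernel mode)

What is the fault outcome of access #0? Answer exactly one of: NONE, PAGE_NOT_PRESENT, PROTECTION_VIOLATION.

Per-access translation:
#0 VA=0x3A07CDD (w,kernel):
  L0 @0x1E[29] → 0x20007  P=1,RW=1,US=1,PS=0
  L1 @0x20[7] → 0x24007  P=1,RW=1,US=1,PS=0
  ⇒ phys 0x24CDD  [2 reads]
#1 VA=0x201EF86 (r,kernel):
  L0 @0x1E[16] → 0x27007  P=1,RW=1,US=1,PS=0
  L1 @0x27[30] → 0x28007  P=1,RW=1,US=1,PS=0
  ⇒ phys 0x28F86  [2 reads]
#2 VA=0xA07FB7 (w,user):
  L0 @0x1E[5] → 0x2C007  P=1,RW=1,US=1,PS=0
  L1 @0x2C[7] → 0x2F005  P=1,RW=0,US=1,PS=0
  ⇒ fault: PROTECTION_VIOLATION  — 2 lookups
#3 VA=0x400192 (w,kernel):
  L0 @0x1E[2] → 0x30007  P=1,RW=1,US=1,PS=0
  L1 @0x30[0] → 0x32007  P=1,RW=1,US=1,PS=0
  ⇒ phys 0x32192  [2 reads]
#4 VA=0x1A1CF94 (w,kernel):
  L0 @0x1E[13] → 0x34007  P=1,RW=1,US=1,PS=0
  L1 @0x34[28] → 0x37007  P=1,RW=1,US=1,PS=0
  ⇒ phys 0x37F94  [2 reads]
#5 VA=0x60858A (w,kernel):
  L0 @0x1E[3] → 0x39007  P=1,RW=1,US=1,PS=0
  L1 @0x39[8] → 0x3D005  P=1,RW=0,US=1,PS=0
  ⇒ fault: PROTECTION_VIOLATION  — 2 lookups

Access #0 fault: NONE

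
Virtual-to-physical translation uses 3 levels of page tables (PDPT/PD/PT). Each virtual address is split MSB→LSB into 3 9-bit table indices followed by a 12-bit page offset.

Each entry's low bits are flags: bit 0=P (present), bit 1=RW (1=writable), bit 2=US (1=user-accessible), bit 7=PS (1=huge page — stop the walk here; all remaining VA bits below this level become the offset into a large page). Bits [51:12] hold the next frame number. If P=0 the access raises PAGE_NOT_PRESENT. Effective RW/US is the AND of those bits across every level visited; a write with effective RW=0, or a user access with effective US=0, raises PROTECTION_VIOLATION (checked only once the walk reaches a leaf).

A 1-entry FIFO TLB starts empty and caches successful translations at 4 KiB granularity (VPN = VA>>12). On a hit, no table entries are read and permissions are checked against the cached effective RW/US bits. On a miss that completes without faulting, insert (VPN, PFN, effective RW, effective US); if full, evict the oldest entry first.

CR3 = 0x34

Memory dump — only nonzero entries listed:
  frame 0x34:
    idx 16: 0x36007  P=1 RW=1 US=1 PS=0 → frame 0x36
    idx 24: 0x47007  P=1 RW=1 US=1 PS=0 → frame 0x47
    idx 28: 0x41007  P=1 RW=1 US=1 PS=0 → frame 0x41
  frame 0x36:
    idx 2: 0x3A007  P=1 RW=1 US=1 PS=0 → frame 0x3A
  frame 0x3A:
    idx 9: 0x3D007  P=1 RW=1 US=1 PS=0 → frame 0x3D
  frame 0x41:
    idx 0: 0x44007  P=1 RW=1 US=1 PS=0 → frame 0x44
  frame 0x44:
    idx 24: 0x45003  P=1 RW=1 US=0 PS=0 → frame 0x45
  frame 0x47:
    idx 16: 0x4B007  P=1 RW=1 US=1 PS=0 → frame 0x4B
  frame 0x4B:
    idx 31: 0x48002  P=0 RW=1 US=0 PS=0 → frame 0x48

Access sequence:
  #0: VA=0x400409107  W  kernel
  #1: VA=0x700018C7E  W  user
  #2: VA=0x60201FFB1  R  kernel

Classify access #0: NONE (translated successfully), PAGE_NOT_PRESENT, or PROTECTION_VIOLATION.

Walk each access:
#0 VA=0x400409107 (w,kernel):
  L0 @0x34[16] → 0x36007  P=1,RW=1,US=1,PS=0
  L1 @0x36[2] → 0x3A007  P=1,RW=1,US=1,PS=0
  L2 @0x3A[9] → 0x3D007  P=1,RW=1,US=1,PS=0
  ✓ 0x3D107  — 3 lookups
#1 VA=0x700018C7E (w,user):
  L0 @0x34[28] → 0x41007  P=1,RW=1,US=1,PS=0
  L1 @0x41[0] → 0x44007  P=1,RW=1,US=1,PS=0
  L2 @0x44[24] → 0x45003  P=1,RW=1,US=0,PS=0
  ✗ PROTECTION_VIOLATION  [3 reads]
#2 VA=0x60201FFB1 (r,kernel):
  L0 @0x34[24] → 0x47007  P=1,RW=1,US=1,PS=0
  L1 @0x47[16] → 0x4B007  P=1,RW=1,US=1,PS=0
  L2 @0x4B[31] → 0x48002  P=0,RW=1,US=0,PS=0
  ✗ PAGE_NOT_PRESENT  [3 reads]

Access #0 fault: NONE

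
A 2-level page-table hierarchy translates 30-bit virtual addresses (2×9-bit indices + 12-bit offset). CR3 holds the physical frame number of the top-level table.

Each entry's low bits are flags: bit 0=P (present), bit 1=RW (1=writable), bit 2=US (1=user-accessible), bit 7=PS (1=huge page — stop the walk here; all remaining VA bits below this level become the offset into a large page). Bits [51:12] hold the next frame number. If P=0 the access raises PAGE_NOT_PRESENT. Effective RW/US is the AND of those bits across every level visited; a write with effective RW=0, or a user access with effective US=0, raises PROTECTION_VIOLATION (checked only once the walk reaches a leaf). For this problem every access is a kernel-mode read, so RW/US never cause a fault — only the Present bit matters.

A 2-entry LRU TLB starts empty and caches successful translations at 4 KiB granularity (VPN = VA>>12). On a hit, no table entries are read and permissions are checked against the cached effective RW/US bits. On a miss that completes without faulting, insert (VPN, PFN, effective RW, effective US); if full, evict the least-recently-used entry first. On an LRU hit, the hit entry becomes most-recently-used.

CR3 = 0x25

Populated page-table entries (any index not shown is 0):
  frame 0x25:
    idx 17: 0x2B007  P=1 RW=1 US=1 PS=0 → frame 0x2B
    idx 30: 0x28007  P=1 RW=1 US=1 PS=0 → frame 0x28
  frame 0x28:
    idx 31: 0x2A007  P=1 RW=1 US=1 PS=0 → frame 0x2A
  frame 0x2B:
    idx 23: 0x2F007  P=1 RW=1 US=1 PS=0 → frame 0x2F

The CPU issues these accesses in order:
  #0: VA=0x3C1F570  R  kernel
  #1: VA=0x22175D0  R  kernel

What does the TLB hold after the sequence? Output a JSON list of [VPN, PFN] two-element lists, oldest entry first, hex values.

Trace:
#0 VA=0x3C1F570 (r,kernel):
  L0 @0x25[30] → 0x28007  P=1,RW=1,US=1,PS=0
  L1 @0x28[31] → 0x2A007  P=1,RW=1,US=1,PS=0
  ✓ 0x2A570  — 2 lookups
#1 VA=0x22175D0 (r,kernel):
  L0 @0x25[17] → 0x2B007  P=1,RW=1,US=1,PS=0
  L1 @0x2B[23] → 0x2F007  P=1,RW=1,US=1,PS=0
  ✓ 0x2F5D0  — 2 lookups

TLB: [["0x3C1F", "0x2A"], ["0x2217", "0x2F"]]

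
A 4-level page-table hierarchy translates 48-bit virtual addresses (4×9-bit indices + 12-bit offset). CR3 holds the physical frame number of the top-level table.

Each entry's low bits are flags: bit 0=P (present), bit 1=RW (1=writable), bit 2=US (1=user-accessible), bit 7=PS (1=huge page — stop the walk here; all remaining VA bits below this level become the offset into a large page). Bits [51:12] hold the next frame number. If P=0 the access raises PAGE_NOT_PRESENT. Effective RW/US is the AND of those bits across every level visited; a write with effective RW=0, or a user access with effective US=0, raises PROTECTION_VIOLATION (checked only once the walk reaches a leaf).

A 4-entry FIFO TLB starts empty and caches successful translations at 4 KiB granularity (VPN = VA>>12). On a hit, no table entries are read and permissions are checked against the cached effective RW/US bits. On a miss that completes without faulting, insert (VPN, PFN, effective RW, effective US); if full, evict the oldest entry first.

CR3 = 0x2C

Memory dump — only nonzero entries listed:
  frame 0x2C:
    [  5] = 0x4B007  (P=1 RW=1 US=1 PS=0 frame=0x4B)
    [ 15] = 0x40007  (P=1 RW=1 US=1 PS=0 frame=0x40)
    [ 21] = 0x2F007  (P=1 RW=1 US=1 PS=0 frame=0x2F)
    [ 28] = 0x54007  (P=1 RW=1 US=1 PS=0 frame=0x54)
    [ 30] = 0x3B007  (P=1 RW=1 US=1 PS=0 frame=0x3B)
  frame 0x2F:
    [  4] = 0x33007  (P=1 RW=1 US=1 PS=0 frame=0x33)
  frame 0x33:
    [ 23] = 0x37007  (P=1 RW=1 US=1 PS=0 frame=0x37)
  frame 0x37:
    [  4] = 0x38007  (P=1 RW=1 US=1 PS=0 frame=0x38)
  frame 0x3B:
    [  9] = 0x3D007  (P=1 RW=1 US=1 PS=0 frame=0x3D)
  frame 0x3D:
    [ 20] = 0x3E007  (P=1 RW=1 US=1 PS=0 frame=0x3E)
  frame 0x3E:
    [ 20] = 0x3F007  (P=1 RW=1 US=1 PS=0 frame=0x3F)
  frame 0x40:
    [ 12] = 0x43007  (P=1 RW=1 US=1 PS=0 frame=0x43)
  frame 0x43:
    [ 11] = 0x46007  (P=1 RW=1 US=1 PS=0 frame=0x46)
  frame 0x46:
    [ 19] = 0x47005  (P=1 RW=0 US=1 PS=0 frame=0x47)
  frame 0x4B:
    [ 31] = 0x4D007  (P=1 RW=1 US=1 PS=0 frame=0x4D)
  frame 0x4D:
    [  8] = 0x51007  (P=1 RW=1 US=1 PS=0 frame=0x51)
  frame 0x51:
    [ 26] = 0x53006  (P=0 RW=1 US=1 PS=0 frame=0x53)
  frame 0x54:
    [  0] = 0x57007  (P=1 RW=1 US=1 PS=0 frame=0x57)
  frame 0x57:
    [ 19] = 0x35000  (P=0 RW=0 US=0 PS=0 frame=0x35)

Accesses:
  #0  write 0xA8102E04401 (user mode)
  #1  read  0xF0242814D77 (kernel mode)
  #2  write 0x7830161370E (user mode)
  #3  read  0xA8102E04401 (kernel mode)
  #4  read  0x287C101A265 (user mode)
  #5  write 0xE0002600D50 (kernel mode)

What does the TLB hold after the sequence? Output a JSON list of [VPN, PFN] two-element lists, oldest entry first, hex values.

Per-access translation:
#0 VA=0xA8102E04401 (w,user):
  L0: frame=0x2C idx=21 entry=0x2F007 [P=1 RW=1 US=1 PS=0]
  L1: frame=0x2F idx=4 entry=0x33007 [P=1 RW=1 US=1 PS=0]
  L2: frame=0x33 idx=23 entry=0x37007 [P=1 RW=1 US=1 PS=0]
  L3: frame=0x37 idx=4 entry=0x38007 [P=1 RW=1 US=1 PS=0]
  → PA=0x38401  (4 entries read)
#1 VA=0xF0242814D77 (r,kernel):
  L0: frame=0x2C idx=30 entry=0x3B007 [P=1 RW=1 US=1 PS=0]
  L1: frame=0x3B idx=9 entry=0x3D007 [P=1 RW=1 US=1 PS=0]
  L2: frame=0x3D idx=20 entry=0x3E007 [P=1 RW=1 US=1 PS=0]
  L3: frame=0x3E idx=20 entry=0x3F007 [P=1 RW=1 US=1 PS=0]
  → PA=0x3FD77  (4 entries read)
#2 VA=0x7830161370E (w,user):
  L0: frame=0x2C idx=15 entry=0x40007 [P=1 RW=1 US=1 PS=0]
  L1: frame=0x40 idx=12 entry=0x43007 [P=1 RW=1 US=1 PS=0]
  L2: frame=0x43 idx=11 entry=0x46007 [P=1 RW=1 US=1 PS=0]
  L3: frame=0x46 idx=19 entry=0x47005 [P=1 RW=0 US=1 PS=0]
  ⇒ fault: PROTECTION_VIOLATION  — 4 lookups
#3 VA=0xA8102E04401 (r,kernel):
  TLB hit vpn=0xA8102E04 → PA=0x38401
#4 VA=0x287C101A265 (r,user):
  L0: frame=0x2C idx=5 entry=0x4B007 [P=1 RW=1 US=1 PS=0]
  L1: frame=0x4B idx=31 entry=0x4D007 [P=1 RW=1 US=1 PS=0]
  L2: frame=0x4D idx=8 entry=0x51007 [P=1 RW=1 US=1 PS=0]
  L3: frame=0x51 idx=26 entry=0x53006 [P=0 RW=1 US=1 PS=0]
  ⇒ fault: PAGE_NOT_PRESENT  — 4 lookups
#5 VA=0xE0002600D50 (w,kernel):
  L0: frame=0x2C idx=28 entry=0x54007 [P=1 RW=1 US=1 PS=0]
  L1: frame=0x54 idx=0 entry=0x57007 [P=1 RW=1 US=1 PS=0]
  L2: frame=0x57 idx=19 entry=0x35000 [P=0 RW=0 US=0 PS=0]
  ⇒ fault: PAGE_NOT_PRESENT  — 3 lookups

TLB: [["0xA8102E04", "0x38"], ["0xF0242814", "0x3F"]]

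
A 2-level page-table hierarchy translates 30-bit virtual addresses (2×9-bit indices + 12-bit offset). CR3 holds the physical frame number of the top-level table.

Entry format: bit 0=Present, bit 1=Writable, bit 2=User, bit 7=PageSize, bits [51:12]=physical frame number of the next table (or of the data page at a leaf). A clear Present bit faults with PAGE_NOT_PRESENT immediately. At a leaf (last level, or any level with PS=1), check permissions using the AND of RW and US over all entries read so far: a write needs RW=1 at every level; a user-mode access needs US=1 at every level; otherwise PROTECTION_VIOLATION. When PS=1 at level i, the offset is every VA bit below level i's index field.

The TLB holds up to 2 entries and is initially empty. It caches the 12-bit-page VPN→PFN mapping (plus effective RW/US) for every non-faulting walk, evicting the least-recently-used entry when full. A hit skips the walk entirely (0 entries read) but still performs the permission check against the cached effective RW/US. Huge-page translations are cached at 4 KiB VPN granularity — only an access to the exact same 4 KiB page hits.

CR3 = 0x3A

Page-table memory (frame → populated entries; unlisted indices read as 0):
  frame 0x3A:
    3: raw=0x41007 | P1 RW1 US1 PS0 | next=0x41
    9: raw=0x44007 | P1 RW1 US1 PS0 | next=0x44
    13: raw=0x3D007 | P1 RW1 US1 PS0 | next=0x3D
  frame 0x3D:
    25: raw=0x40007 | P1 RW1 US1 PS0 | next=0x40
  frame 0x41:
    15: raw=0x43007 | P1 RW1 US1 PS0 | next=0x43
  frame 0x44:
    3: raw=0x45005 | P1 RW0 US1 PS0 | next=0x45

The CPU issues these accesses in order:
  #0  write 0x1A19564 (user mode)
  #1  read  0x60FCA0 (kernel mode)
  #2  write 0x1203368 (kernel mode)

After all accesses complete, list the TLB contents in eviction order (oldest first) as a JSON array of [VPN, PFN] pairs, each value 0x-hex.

Per-access translation:
#0 VA=0x1A19564 (w,user):
  [0] read 0x3A idx=13: raw=0x3D007 flags P=1 W=1 U=1 S=0
  [1] read 0x3D idx=25: raw=0x40007 flags P=1 W=1 U=1 S=0
  ⇒ phys 0x40564  [2 reads]
#1 VA=0x60FCA0 (r,kernel):
  [0] read 0x3A idx=3: raw=0x41007 flags P=1 W=1 U=1 S=0
  [1] read 0x41 idx=15: raw=0x43007 flags P=1 W=1 U=1 S=0
  ⇒ phys 0x43CA0  [2 reads]
#2 VA=0x1203368 (w,kernel):
  [0] read 0x3A idx=9: raw=0x44007 flags P=1 W=1 U=1 S=0
  [1] read 0x44 idx=3: raw=0x45005 flags P=1 W=0 U=1 S=0
  → PROTECTION_VIOLATION  (2 entries read)

TLB: [["0x1A19", "0x40"], ["0x60F", "0x43"]]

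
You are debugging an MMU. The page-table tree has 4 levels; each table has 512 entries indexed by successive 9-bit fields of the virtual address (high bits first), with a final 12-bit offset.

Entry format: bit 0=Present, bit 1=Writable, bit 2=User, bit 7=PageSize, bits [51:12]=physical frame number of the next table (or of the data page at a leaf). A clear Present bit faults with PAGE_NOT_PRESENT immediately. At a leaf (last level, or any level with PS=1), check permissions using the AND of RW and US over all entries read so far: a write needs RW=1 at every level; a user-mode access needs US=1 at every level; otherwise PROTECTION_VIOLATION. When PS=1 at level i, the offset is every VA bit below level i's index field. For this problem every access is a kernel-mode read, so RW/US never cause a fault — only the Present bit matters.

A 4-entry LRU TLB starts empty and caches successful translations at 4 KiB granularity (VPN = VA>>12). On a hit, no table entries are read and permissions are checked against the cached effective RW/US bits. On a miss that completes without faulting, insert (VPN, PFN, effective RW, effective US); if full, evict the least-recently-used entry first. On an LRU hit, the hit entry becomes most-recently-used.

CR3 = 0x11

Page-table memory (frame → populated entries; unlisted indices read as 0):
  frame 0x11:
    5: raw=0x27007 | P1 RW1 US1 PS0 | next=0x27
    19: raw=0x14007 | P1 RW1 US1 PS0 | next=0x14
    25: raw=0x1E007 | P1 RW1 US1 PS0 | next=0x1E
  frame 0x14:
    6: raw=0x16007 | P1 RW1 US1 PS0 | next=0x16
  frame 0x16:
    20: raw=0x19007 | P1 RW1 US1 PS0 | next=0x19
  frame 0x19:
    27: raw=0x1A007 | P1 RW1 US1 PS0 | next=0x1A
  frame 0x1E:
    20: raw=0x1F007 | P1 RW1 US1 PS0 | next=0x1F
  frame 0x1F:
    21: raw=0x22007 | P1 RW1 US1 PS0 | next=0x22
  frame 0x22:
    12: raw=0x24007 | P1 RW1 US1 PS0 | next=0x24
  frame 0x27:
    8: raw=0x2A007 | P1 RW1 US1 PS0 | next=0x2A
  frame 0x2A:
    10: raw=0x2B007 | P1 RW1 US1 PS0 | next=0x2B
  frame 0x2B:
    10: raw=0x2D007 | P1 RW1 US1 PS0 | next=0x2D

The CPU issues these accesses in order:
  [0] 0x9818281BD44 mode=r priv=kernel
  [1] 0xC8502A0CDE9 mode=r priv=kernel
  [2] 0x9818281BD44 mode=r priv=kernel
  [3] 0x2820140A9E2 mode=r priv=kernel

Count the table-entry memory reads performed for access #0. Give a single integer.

Trace:
#0 VA=0x9818281BD44 (r,kernel):
  L0 @0x11[19] → 0x14007  P=1,RW=1,US=1,PS=0
  L1 @0x14[6] → 0x16007  P=1,RW=1,US=1,PS=0
  L2 @0x16[20] → 0x19007  P=1,RW=1,US=1,PS=0
  L3 @0x19[27] → 0x1A007  P=1,RW=1,US=1,PS=0
  ✓ 0x1AD44  — 4 lookups
#1 VA=0xC8502A0CDE9 (r,kernel):
  L0 @0x11[25] → 0x1E007  P=1,RW=1,US=1,PS=0
  L1 @0x1E[20] → 0x1F007  P=1,RW=1,US=1,PS=0
  L2 @0x1F[21] → 0x22007  P=1,RW=1,US=1,PS=0
  L3 @0x22[12] → 0x24007  P=1,RW=1,US=1,PS=0
  ✓ 0x24DE9  — 4 lookups
#2 VA=0x9818281BD44 (r,kernel):
  TLB hit vpn=0x9818281B → PA=0x1AD44
#3 VA=0x2820140A9E2 (r,kernel):
  L0 @0x11[5] → 0x27007  P=1,RW=1,US=1,PS=0
  L1 @0x27[8] → 0x2A007  P=1,RW=1,US=1,PS=0
  L2 @0x2A[10] → 0x2B007  P=1,RW=1,US=1,PS=0
  L3 @0x2B[10] → 0x2D007  P=1,RW=1,US=1,PS=0
  ✓ 0x2D9E2  — 4 lookups

Entries read for #0: 4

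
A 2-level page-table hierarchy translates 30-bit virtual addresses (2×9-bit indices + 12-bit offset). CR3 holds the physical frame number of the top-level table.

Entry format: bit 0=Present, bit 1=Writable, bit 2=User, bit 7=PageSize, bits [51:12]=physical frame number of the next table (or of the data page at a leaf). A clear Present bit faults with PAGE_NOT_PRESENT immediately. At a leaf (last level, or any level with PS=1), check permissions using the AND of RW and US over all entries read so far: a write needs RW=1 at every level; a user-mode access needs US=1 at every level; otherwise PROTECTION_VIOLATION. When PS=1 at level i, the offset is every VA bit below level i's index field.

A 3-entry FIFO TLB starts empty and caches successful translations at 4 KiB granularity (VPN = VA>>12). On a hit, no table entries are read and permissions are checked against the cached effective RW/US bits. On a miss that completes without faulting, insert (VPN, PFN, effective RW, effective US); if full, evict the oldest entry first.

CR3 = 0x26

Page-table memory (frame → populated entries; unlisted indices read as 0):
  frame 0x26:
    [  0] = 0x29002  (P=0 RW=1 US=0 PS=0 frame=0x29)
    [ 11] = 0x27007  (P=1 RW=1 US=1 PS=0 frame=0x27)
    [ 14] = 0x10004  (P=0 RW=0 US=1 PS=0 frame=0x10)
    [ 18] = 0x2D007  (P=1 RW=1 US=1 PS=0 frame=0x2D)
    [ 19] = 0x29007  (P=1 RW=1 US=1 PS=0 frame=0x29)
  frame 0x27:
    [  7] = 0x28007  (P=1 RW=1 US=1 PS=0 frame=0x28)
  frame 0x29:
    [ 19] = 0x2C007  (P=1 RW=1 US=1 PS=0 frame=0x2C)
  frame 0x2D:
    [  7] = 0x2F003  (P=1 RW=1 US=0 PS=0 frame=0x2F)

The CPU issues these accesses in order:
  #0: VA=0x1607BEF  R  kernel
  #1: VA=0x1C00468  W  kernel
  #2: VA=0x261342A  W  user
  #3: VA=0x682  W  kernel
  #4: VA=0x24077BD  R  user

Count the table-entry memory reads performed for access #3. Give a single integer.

Trace:
#0 VA=0x1607BEF (r,kernel):
  L0: frame=0x26 idx=11 entry=0x27007 [P=1 RW=1 US=1 PS=0]
  L1: frame=0x27 idx=7 entry=0x28007 [P=1 RW=1 US=1 PS=0]
  → PA=0x28BEF  (2 entries read)
#1 VA=0x1C00468 (w,kernel):
  L0: frame=0x26 idx=14 entry=0x10004 [P=0 RW=0 US=1 PS=0]
  ⇒ fault: PAGE_NOT_PRESENT  — 1 lookups
#2 VA=0x261342A (w,user):
  L0: frame=0x26 idx=19 entry=0x29007 [P=1 RW=1 US=1 PS=0]
  L1: frame=0x29 idx=19 entry=0x2C007 [P=1 RW=1 US=1 PS=0]
  → PA=0x2C42A  (2 entries read)
#3 VA=0x682 (w,kernel):
  L0: frame=0x26 idx=0 entry=0x29002 [P=0 RW=1 US=0 PS=0]
  ⇒ fault: PAGE_NOT_PRESENT  — 1 lookups
#4 VA=0x24077BD (r,user):
  L0: frame=0x26 idx=18 entry=0x2D007 [P=1 RW=1 US=1 PS=0]
  L1: frame=0x2D idx=7 entry=0x2F003 [P=1 RW=1 US=0 PS=0]
  ⇒ fault: PROTECTION_VIOLATION  — 2 lookups

Entries read for #3: 1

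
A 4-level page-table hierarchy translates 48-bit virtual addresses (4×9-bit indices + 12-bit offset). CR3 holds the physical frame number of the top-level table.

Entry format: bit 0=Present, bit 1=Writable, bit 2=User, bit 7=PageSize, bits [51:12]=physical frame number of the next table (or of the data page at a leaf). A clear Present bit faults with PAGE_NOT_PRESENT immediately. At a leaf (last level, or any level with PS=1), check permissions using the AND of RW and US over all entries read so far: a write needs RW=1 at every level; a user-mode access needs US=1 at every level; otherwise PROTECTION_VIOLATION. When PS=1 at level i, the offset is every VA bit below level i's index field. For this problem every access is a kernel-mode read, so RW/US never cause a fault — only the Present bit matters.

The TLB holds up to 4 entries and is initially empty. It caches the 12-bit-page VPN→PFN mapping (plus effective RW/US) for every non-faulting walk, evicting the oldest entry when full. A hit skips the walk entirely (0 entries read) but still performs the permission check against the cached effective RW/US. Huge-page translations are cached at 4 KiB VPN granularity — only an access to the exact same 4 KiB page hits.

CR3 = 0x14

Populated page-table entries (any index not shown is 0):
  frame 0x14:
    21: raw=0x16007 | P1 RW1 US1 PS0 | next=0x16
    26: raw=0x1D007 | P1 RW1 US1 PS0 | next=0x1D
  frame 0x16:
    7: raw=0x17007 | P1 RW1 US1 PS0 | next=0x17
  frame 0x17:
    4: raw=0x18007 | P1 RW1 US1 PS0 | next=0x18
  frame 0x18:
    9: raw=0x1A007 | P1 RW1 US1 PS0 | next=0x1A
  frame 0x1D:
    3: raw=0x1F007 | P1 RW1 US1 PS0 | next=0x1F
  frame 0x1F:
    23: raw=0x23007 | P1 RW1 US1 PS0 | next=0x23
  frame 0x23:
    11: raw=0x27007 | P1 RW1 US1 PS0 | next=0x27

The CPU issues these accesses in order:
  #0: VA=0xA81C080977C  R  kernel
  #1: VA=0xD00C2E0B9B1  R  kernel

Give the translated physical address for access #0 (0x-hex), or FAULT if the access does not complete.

Walk each access:
#0 VA=0xA81C080977C (r,kernel):
  lvl0: tbl 0x14, slot 21 ⇒ 0x16007 (P1/RW1/US1/PS0)
  lvl1: tbl 0x16, slot 7 ⇒ 0x17007 (P1/RW1/US1/PS0)
  lvl2: tbl 0x17, slot 4 ⇒ 0x18007 (P1/RW1/US1/PS0)
  lvl3: tbl 0x18, slot 9 ⇒ 0x1A007 (P1/RW1/US1/PS0)
  ⇒ phys 0x1A77C  [4 reads]
#1 VA=0xD00C2E0B9B1 (r,kernel):
  lvl0: tbl 0x14, slot 26 ⇒ 0x1D007 (P1/RW1/US1/PS0)
  lvl1: tbl 0x1D, slot 3 ⇒ 0x1F007 (P1/RW1/US1/PS0)
  lvl2: tbl 0x1F, slot 23 ⇒ 0x23007 (P1/RW1/US1/PS0)
  lvl3: tbl 0x23, slot 11 ⇒ 0x27007 (P1/RW1/US1/PS0)
  ⇒ phys 0x279B1  [4 reads]

Access #0 PA: 0x1A77C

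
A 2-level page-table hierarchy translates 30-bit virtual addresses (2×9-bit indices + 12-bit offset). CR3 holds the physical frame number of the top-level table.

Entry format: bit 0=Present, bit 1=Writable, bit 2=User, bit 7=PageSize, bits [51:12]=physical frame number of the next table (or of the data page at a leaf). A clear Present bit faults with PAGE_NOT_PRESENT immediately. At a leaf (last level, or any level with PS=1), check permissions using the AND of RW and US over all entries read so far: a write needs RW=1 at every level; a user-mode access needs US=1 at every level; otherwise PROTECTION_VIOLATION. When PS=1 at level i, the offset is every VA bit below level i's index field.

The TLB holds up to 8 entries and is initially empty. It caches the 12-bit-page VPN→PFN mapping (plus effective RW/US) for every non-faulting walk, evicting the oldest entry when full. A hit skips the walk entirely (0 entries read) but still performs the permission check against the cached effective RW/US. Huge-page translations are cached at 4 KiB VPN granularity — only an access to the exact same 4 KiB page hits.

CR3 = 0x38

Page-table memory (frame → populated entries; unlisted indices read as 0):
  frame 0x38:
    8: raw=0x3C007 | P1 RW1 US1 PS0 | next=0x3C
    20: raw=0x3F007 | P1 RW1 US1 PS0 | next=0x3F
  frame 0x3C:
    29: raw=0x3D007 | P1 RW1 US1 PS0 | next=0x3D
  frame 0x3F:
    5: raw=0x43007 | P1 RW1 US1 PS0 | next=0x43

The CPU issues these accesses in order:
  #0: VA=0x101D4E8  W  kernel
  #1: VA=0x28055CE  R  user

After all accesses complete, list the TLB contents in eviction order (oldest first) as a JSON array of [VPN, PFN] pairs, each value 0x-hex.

Per-access translation:
#0 VA=0x101D4E8 (w,kernel):
  L0: frame=0x38 idx=8 entry=0x3C007 [P=1 RW=1 US=1 PS=0]
  L1: frame=0x3C idx=29 entry=0x3D007 [P=1 RW=1 US=1 PS=0]
  ⇒ phys 0x3D4E8  [2 reads]
#1 VA=0x28055CE (r,user):
  L0: frame=0x38 idx=20 entry=0x3F007 [P=1 RW=1 US=1 PS=0]
  L1: frame=0x3F idx=5 entry=0x43007 [P=1 RW=1 US=1 PS=0]
  ⇒ phys 0x435CE  [2 reads]

TLB: [["0x101D", "0x3D"], ["0x2805", "0x43"]]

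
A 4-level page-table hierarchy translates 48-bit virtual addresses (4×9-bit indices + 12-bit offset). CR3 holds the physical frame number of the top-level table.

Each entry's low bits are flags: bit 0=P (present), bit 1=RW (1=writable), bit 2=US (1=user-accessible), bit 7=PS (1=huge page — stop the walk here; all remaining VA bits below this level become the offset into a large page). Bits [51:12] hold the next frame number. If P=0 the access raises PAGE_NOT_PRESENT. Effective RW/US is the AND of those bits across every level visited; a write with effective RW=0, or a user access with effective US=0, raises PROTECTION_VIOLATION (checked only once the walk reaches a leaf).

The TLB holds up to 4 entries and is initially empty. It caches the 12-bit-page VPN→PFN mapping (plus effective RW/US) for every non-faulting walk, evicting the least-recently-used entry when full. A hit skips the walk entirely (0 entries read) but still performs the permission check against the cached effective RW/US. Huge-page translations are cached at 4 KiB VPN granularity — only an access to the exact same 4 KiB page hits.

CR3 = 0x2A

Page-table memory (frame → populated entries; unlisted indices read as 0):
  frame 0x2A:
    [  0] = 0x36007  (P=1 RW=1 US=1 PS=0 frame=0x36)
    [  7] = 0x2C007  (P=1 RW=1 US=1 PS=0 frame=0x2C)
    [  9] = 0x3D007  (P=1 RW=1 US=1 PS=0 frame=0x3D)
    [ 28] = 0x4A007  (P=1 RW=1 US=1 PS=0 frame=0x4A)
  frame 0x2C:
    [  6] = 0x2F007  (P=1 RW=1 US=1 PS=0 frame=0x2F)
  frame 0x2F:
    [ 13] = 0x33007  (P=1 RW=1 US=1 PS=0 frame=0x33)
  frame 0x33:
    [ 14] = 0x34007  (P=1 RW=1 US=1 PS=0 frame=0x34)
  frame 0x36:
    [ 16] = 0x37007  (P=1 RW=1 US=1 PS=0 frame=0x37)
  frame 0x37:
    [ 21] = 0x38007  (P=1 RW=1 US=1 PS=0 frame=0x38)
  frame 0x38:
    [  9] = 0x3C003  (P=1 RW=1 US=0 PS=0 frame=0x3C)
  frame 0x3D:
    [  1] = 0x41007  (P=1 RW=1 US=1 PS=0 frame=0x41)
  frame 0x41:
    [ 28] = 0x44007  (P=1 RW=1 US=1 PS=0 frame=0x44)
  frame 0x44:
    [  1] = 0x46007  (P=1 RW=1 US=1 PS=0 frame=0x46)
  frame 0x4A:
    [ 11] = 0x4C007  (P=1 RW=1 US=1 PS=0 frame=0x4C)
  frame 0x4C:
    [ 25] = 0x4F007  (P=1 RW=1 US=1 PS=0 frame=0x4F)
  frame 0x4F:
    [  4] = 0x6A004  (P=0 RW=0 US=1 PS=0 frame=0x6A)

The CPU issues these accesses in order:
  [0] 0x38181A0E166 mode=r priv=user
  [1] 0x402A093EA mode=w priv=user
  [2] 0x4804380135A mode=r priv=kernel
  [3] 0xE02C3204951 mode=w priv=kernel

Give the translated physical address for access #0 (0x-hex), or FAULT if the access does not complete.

Per-access translation:
#0 VA=0x38181A0E166 (r,user):
  L0 @0x2A[7] → 0x2C007  P=1,RW=1,US=1,PS=0
  L1 @0x2C[6] → 0x2F007  P=1,RW=1,US=1,PS=0
  L2 @0x2F[13] → 0x33007  P=1,RW=1,US=1,PS=0
  L3 @0x33[14] → 0x34007  P=1,RW=1,US=1,PS=0
  ✓ 0x34166  — 4 lookups
#1 VA=0x402A093EA (w,user):
  L0 @0x2A[0] → 0x36007  P=1,RW=1,US=1,PS=0
  L1 @0x36[16] → 0x37007  P=1,RW=1,US=1,PS=0
  L2 @0x37[21] → 0x38007  P=1,RW=1,US=1,PS=0
  L3 @0x38[9] → 0x3C003  P=1,RW=1,US=0,PS=0
  ✗ PROTECTION_VIOLATION  [4 reads]
#2 VA=0x4804380135A (r,kernel):
  L0 @0x2A[9] → 0x3D007  P=1,RW=1,US=1,PS=0
  L1 @0x3D[1] → 0x41007  P=1,RW=1,US=1,PS=0
  L2 @0x41[28] → 0x44007  P=1,RW=1,US=1,PS=0
  L3 @0x44[1] → 0x46007  P=1,RW=1,US=1,PS=0
  ✓ 0x4635A  — 4 lookups
#3 VA=0xE02C3204951 (w,kernel):
  L0 @0x2A[28] → 0x4A007  P=1,RW=1,US=1,PS=0
  L1 @0x4A[11] → 0x4C007  P=1,RW=1,US=1,PS=0
  L2 @0x4C[25] → 0x4F007  P=1,RW=1,US=1,PS=0
  L3 @0x4F[4] → 0x6A004  P=0,RW=0,US=1,PS=0
  ✗ PAGE_NOT_PRESENT  [4 reads]

Access #0 PA: 0x34166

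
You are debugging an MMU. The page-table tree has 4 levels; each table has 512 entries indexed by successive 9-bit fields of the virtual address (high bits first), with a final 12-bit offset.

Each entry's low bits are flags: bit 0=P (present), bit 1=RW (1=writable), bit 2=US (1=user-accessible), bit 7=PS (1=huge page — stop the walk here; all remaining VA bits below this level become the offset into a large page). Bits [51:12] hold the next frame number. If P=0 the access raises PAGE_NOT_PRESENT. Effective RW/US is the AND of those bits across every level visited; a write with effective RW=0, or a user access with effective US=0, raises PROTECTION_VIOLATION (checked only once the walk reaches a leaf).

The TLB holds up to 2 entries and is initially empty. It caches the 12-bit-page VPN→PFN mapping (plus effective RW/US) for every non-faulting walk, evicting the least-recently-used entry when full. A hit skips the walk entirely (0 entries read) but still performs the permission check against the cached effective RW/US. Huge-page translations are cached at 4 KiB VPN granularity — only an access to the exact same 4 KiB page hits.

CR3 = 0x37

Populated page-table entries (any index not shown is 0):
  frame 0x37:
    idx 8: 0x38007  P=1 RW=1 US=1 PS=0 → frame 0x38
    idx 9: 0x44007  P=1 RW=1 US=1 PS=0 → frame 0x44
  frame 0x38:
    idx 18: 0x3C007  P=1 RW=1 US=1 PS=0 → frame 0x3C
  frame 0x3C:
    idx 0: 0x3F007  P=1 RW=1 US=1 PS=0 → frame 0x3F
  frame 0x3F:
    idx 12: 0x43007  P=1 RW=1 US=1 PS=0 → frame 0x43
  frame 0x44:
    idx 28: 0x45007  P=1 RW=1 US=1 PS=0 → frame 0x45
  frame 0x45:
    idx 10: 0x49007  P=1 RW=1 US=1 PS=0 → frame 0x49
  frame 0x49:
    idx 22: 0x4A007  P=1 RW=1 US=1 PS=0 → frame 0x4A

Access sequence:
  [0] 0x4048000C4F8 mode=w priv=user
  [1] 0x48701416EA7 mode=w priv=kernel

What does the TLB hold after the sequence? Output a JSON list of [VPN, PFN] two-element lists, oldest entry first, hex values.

Per-access translation:
#0 VA=0x4048000C4F8 (w,user):
  L0: frame=0x37 idx=8 entry=0x38007 [P=1 RW=1 US=1 PS=0]
  L1: frame=0x38 idx=18 entry=0x3C007 [P=1 RW=1 US=1 PS=0]
  L2: frame=0x3C idx=0 entry=0x3F007 [P=1 RW=1 US=1 PS=0]
  L3: frame=0x3F idx=12 entry=0x43007 [P=1 RW=1 US=1 PS=0]
  ⇒ phys 0x434F8  [4 reads]
#1 VA=0x48701416EA7 (w,kernel):
  L0: frame=0x37 idx=9 entry=0x44007 [P=1 RW=1 US=1 PS=0]
  L1: frame=0x44 idx=28 entry=0x45007 [P=1 RW=1 US=1 PS=0]
  L2: frame=0x45 idx=10 entry=0x49007 [P=1 RW=1 US=1 PS=0]
  L3: frame=0x49 idx=22 entry=0x4A007 [P=1 RW=1 US=1 PS=0]
  ⇒ phys 0x4AEA7  [4 reads]

TLB: [["0x4048000C", "0x43"], ["0x48701416", "0x4A"]]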